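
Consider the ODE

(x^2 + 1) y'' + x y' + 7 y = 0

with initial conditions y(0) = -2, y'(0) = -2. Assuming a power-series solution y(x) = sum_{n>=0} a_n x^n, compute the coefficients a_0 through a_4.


Ansatz: y(x) = sum_{n>=0} a_n x^n, so y'(x) = sum_{n>=1} n a_n x^(n-1) and y''(x) = sum_{n>=2} n(n-1) a_n x^(n-2).
Substitute into P(x) y'' + Q(x) y' + R(x) y = 0 with P(x) = x^2 + 1, Q(x) = x, R(x) = 7, and match powers of x.
Initial conditions: a_0 = -2, a_1 = -2.
Setting the coefficient of each power of x to zero and solving order by order (substituting the coefficients already found):
  x^0: 2 a_2 + 7 a_0 = 0  ->  2 a_2 = -7 a_0 = 14  ->  a_2 = 7
  x^1: 6 a_3 + 8 a_1 = 0  ->  6 a_3 = -8 a_1 = 16  ->  a_3 = 8/3
  x^2: 12 a_4 + 11 a_2 = 0  ->  12 a_4 = -11 a_2 = -77  ->  a_4 = -77/12
Truncated series: y(x) = -2 - 2 x + 7 x^2 + (8/3) x^3 - (77/12) x^4 + O(x^5).

a_0 = -2; a_1 = -2; a_2 = 7; a_3 = 8/3; a_4 = -77/12


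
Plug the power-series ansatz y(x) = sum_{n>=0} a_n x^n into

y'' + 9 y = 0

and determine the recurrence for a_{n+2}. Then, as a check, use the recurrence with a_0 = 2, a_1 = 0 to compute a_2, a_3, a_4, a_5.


Substitute y = sum_n a_n x^n into y'' + (const) y = 0.
y''(x) = sum_{n>=0} (n+2)(n+1) a_{n+2} x^n.
The ODE becomes sum_n [(n+2)(n+1) a_{n+2} + 9 a_n] x^n = 0.
Setting each coefficient to zero gives the recurrence:
  (n+2)(n+1) a_{n+2} + 9 a_n = 0,
  a_{n+2} = -9 / ((n+1)(n+2)) a_n.

Check with a_0 = 2, a_1 = 0 (apply the recurrence for n = 0, 1, 2, 3): a_0 = 2, a_1 = 0, a_2 = -9, a_3 = 0, a_4 = 27/4, a_5 = 0.

a_{n+2} = -9/((n+1)(n+2)) * a_n; check: a_0 = 2, a_1 = 0, a_2 = -9, a_3 = 0, a_4 = 27/4, a_5 = 0


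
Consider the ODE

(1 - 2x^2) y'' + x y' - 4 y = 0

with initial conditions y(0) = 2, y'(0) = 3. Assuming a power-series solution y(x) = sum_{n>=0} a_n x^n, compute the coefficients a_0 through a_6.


Ansatz: y(x) = sum_{n>=0} a_n x^n, so y'(x) = sum_{n>=1} n a_n x^(n-1) and y''(x) = sum_{n>=2} n(n-1) a_n x^(n-2).
Substitute into P(x) y'' + Q(x) y' + R(x) y = 0 with P(x) = 1 - 2x^2, Q(x) = x, R(x) = -4, and match powers of x.
Initial conditions: a_0 = 2, a_1 = 3.
Setting the coefficient of each power of x to zero and solving order by order (substituting the coefficients already found):
  x^0: 2 a_2 - 4 a_0 = 0  ->  2 a_2 = 4 a_0 = 8  ->  a_2 = 4
  x^1: 6 a_3 - 3 a_1 = 0  ->  6 a_3 = 3 a_1 = 9  ->  a_3 = 3/2
  x^2: 12 a_4 - 6 a_2 = 0  ->  12 a_4 = 6 a_2 = 24  ->  a_4 = 2
  x^3: 20 a_5 - 13 a_3 = 0  ->  20 a_5 = 13 a_3 = 39/2  ->  a_5 = 39/40
  x^4: 30 a_6 - 24 a_4 = 0  ->  30 a_6 = 24 a_4 = 48  ->  a_6 = 8/5
Truncated series: y(x) = 2 + 3 x + 4 x^2 + (3/2) x^3 + 2 x^4 + (39/40) x^5 + (8/5) x^6 + O(x^7).

a_0 = 2; a_1 = 3; a_2 = 4; a_3 = 3/2; a_4 = 2; a_5 = 39/40; a_6 = 8/5


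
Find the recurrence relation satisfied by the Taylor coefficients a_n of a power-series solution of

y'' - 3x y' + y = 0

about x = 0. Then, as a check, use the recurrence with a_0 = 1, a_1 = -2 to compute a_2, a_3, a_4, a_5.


Substitute y = sum_n a_n x^n.
y''(x) has coefficient (n+2)(n+1) a_{n+2} at x^n;
-3 x y'(x) has coefficient -3 n a_n at x^n (shift);
y(x) has coefficient 1 a_n at x^n.
Matching x^n: (n+2)(n+1) a_{n+2} + (-3n + 1) a_n = 0.
Thus a_{n+2} = (3n - 1) / ((n+1)(n+2)) * a_n.

Check with a_0 = 1, a_1 = -2 (apply the recurrence for n = 0, 1, 2, 3): a_0 = 1, a_1 = -2, a_2 = -1/2, a_3 = -2/3, a_4 = -5/24, a_5 = -4/15.

a_(n+2) = (3n - 1) / ((n+1)(n+2)) * a_n; check: a_0 = 1, a_1 = -2, a_2 = -1/2, a_3 = -2/3, a_4 = -5/24, a_5 = -4/15


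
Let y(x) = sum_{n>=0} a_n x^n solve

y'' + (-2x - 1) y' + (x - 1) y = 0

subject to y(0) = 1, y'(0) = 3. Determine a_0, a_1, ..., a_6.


Ansatz: y(x) = sum_{n>=0} a_n x^n, so y'(x) = sum_{n>=1} n a_n x^(n-1) and y''(x) = sum_{n>=2} n(n-1) a_n x^(n-2).
Substitute into P(x) y'' + Q(x) y' + R(x) y = 0 with P(x) = 1, Q(x) = -2x - 1, R(x) = x - 1, and match powers of x.
Initial conditions: a_0 = 1, a_1 = 3.
Setting the coefficient of each power of x to zero and solving order by order (substituting the coefficients already found):
  x^0: 2 a_2 - a_1 - a_0 = 0  ->  2 a_2 = a_1 + a_0 = 4  ->  a_2 = 2
  x^1: 6 a_3 - 2 a_2 - 3 a_1 + a_0 = 0  ->  6 a_3 = 2 a_2 + 3 a_1 - a_0 = 12  ->  a_3 = 2
  x^2: 12 a_4 - 3 a_3 - 5 a_2 + a_1 = 0  ->  12 a_4 = 3 a_3 + 5 a_2 - a_1 = 13  ->  a_4 = 13/12
  x^3: 20 a_5 - 4 a_4 - 7 a_3 + a_2 = 0  ->  20 a_5 = 4 a_4 + 7 a_3 - a_2 = 49/3  ->  a_5 = 49/60
  x^4: 30 a_6 - 5 a_5 - 9 a_4 + a_3 = 0  ->  30 a_6 = 5 a_5 + 9 a_4 - a_3 = 71/6  ->  a_6 = 71/180
Truncated series: y(x) = 1 + 3 x + 2 x^2 + 2 x^3 + (13/12) x^4 + (49/60) x^5 + (71/180) x^6 + O(x^7).

a_0 = 1; a_1 = 3; a_2 = 2; a_3 = 2; a_4 = 13/12; a_5 = 49/60; a_6 = 71/180


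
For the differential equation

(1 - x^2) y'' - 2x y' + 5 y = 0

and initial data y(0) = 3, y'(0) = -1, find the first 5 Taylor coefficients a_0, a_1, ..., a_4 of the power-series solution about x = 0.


Ansatz: y(x) = sum_{n>=0} a_n x^n, so y'(x) = sum_{n>=1} n a_n x^(n-1) and y''(x) = sum_{n>=2} n(n-1) a_n x^(n-2).
Substitute into P(x) y'' + Q(x) y' + R(x) y = 0 with P(x) = 1 - x^2, Q(x) = -2x, R(x) = 5, and match powers of x.
Initial conditions: a_0 = 3, a_1 = -1.
Setting the coefficient of each power of x to zero and solving order by order (substituting the coefficients already found):
  x^0: 2 a_2 + 5 a_0 = 0  ->  2 a_2 = -5 a_0 = -15  ->  a_2 = -15/2
  x^1: 6 a_3 + 3 a_1 = 0  ->  6 a_3 = -3 a_1 = 3  ->  a_3 = 1/2
  x^2: 12 a_4 - a_2 = 0  ->  12 a_4 = a_2 = -15/2  ->  a_4 = -5/8
Truncated series: y(x) = 3 - x - (15/2) x^2 + (1/2) x^3 - (5/8) x^4 + O(x^5).

a_0 = 3; a_1 = -1; a_2 = -15/2; a_3 = 1/2; a_4 = -5/8


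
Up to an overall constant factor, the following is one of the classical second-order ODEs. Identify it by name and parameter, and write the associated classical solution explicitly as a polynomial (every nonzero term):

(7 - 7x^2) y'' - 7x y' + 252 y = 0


All three coefficients share the factor 7; dividing through by 7 gives  (1 - x^2) y'' - x y' + 36 y = 0.
This matches the Chebyshev equation (1 - x^2) y'' - x y' + n^2 y = 0 (note the -x y' term, not -2x y') with n^2 = 36, so n = 6; the polynomial solution is T_6(x).
With y = sum_k a_k x^k, matching x^k gives (k+2)(k+1) a_{k+2} = (k^2 - n^2) a_k = (k - 6)(k + 6) a_k. The right side vanishes at k = 6, so the series with the parity of 6 terminates at degree 6.
Standard normalization: leading coefficient of T_n is 2^(n-1), so a_6 = 2^5 = 32. Work downward with a_k = (k+1)(k+2) a_{k+2} / ((k - 6)(k + 6)):
  a_4 = (5)(6)(32) / ((4 - 6)(4 + 6)) = 960/(-20) = -48
  a_2 = (3)(4)(-48) / ((2 - 6)(2 + 6)) = -576/(-32) = 18
  a_0 = (1)(2)(18) / ((0 - 6)(0 + 6)) = 36/(-36) = -1
Hence T_6(x) = 32 x^6 - 48 x^4 + 18 x^2 - 1.

T_6(x); series = 32 x^6 - 48 x^4 + 18 x^2 - 1


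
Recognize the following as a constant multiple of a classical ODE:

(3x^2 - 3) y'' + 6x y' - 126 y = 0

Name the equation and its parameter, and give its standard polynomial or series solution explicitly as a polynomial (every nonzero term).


All three coefficients share the factor -3; dividing through by -3 gives  (1 - x^2) y'' - 2x y' + 42 y = 0.
This matches the Legendre equation (1 - x^2) y'' - 2x y' + n(n+1) y = 0 (note the -2x y' term) with n(n+1) = 42, so n = 6; the polynomial solution is P_6(x).
With y = sum_k a_k x^k, matching x^k gives (k+2)(k+1) a_{k+2} = [k(k+1) - n(n+1)] a_k = (k - 6)(k + 7) a_k. The right side vanishes at k = 6, so the series with the parity of 6 terminates at degree 6.
Standard normalization (P_n(1) = 1): leading coefficient (2n)!/(2^n (n!)^2) = 479001600/(64*518400) = 231/16, so a_6 = 231/16. Work downward with a_k = (k+1)(k+2) a_{k+2} / ((k - 6)(k + 7)):
  a_4 = (5)(6)(231/16) / ((4 - 6)(4 + 7)) = (3465/8)/(-22) = -315/16
  a_2 = (3)(4)(-315/16) / ((2 - 6)(2 + 7)) = (-945/4)/(-36) = 105/16
  a_0 = (1)(2)(105/16) / ((0 - 6)(0 + 7)) = (105/8)/(-42) = -5/16
Hence P_6(x) = 231 x^6/16 - 315 x^4/16 + 105 x^2/16 - 5/16.

P_6(x); series = 231 x^6/16 - 315 x^4/16 + 105 x^2/16 - 5/16


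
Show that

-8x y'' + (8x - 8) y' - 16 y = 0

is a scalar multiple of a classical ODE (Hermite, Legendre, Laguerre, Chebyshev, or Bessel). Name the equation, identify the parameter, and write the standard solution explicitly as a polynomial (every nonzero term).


All three coefficients share the factor -8; dividing through by -8 gives  x y'' + (1 - x) y' + 2 y = 0.
This matches the Laguerre equation x y'' + (1 - x) y' + n y = 0 with n = 2; the polynomial solution is L_2(x).
With y = sum_k a_k x^k, matching x^k gives (k+1)k a_{k+1} + (k+1) a_{k+1} - k a_k + n a_k = 0, i.e. (k+1)^2 a_{k+1} = (k - n) a_k = (k - 2) a_k. The right side vanishes at k = 2, so the series terminates at degree 2.
Standard normalization L_n(0) = 1 gives a_0 = 1. Work upward with a_{k+1} = (k - 2) a_k / (k+1)^2:
  a_1 = (0 - 2)(1) / 1^2 = -2/1 = -2
  a_2 = (1 - 2)(-2) / 2^2 = 2/4 = 1/2
Hence L_2(x) = x^2/2 - 2 x + 1.

L_2(x); series = x^2/2 - 2 x + 1


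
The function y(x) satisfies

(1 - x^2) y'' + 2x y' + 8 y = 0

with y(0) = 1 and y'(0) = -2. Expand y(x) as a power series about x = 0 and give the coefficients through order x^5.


Ansatz: y(x) = sum_{n>=0} a_n x^n, so y'(x) = sum_{n>=1} n a_n x^(n-1) and y''(x) = sum_{n>=2} n(n-1) a_n x^(n-2).
Substitute into P(x) y'' + Q(x) y' + R(x) y = 0 with P(x) = 1 - x^2, Q(x) = 2x, R(x) = 8, and match powers of x.
Initial conditions: a_0 = 1, a_1 = -2.
Setting the coefficient of each power of x to zero and solving order by order (substituting the coefficients already found):
  x^0: 2 a_2 + 8 a_0 = 0  ->  2 a_2 = -8 a_0 = -8  ->  a_2 = -4
  x^1: 6 a_3 + 10 a_1 = 0  ->  6 a_3 = -10 a_1 = 20  ->  a_3 = 10/3
  x^2: 12 a_4 + 10 a_2 = 0  ->  12 a_4 = -10 a_2 = 40  ->  a_4 = 10/3
  x^3: 20 a_5 + 8 a_3 = 0  ->  20 a_5 = -8 a_3 = -80/3  ->  a_5 = -4/3
Truncated series: y(x) = 1 - 2 x - 4 x^2 + (10/3) x^3 + (10/3) x^4 - (4/3) x^5 + O(x^6).

a_0 = 1; a_1 = -2; a_2 = -4; a_3 = 10/3; a_4 = 10/3; a_5 = -4/3


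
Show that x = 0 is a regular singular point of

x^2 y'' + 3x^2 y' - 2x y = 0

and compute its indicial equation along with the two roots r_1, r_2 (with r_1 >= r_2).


Divide by x^2 to reach normal form y'' + P_1(x) y' + P_2(x) y = 0 with P_1(x) = 3 and P_2(x) = -2/x.
x = 0 is a singular point because the y-coefficient -2/x has a pole at x = 0.
It is a regular singular point because x P_1(x) = p(x) = 3x and x^2 P_2(x) = q(x) = -2x are polynomials, hence analytic at x = 0.
p(0) = 0,  q(0) = 0.
Indicial equation: r(r-1) + p(0) r + q(0) = 0, i.e. r^2 + (p(0) - 1) r + q(0) = 0, i.e. r^2 - 1 r = 0.
Discriminant: (-1)^2 - 4(0) = 1, so r = (1 ± 1)/2.
Solving: r_1 = 1, r_2 = 0.

indicial: r^2 - 1 r = 0; roots r_1 = 1, r_2 = 0


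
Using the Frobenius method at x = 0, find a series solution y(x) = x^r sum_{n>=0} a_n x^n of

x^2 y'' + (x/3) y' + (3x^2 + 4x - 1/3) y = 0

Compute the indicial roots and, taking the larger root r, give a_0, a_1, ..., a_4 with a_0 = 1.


Write in Frobenius form y'' + (p(x)/x) y' + (q(x)/x^2) y = 0:
  p(x) = 1/3,  q(x) = 3x^2 + 4x - 1/3.
Indicial equation: r(r-1) + (1/3) r + (-1/3) = 0 -> roots r_1 = 1, r_2 = -1/3.
Take r = r_1 = 1. Let y(x) = x^r sum_{n>=0} a_n x^n with a_0 = 1.
Substitute y = x^r sum a_n x^n and match x^{r+n}. The recurrence is
  D(n) a_n + 4 a_{n-1} + 3 a_{n-2} = 0,  where D(n) = (r+n)(r+n-1) + (1/3)(r+n) + (-1/3).
  a_n = [-4 a_{n-1} - 3 a_{n-2}] / D(n).
Since the indicial polynomial factors as (r - r_1)(r - r_2), D(n) = (r_1 + n - r_1)(r_1 + n - r_2) = n(n + 4/3).
Evaluating step by step (a_0 = 1):
  n = 1: D(1) = 1(1 + 4/3) = 7/3; numerator = -4(1) = -4; a_1 = (-4)/(7/3) = -12/7
  n = 2: D(2) = 2(2 + 4/3) = 20/3; numerator = -4(-12/7) - 3(1) = 27/7; a_2 = (27/7)/(20/3) = 81/140
  n = 3: D(3) = 3(3 + 4/3) = 13; numerator = -4(81/140) - 3(-12/7) = 99/35; a_3 = (99/35)/(13) = 99/455
  n = 4: D(4) = 4(4 + 4/3) = 64/3; numerator = -4(99/455) - 3(81/140) = -4743/1820; a_4 = (-4743/1820)/(64/3) = -14229/116480

r = 1; a_0 = 1; a_1 = -12/7; a_2 = 81/140; a_3 = 99/455; a_4 = -14229/116480


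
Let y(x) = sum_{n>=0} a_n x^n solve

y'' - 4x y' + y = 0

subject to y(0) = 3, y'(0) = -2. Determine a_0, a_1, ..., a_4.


Ansatz: y(x) = sum_{n>=0} a_n x^n, so y'(x) = sum_{n>=1} n a_n x^(n-1) and y''(x) = sum_{n>=2} n(n-1) a_n x^(n-2).
Substitute into P(x) y'' + Q(x) y' + R(x) y = 0 with P(x) = 1, Q(x) = -4x, R(x) = 1, and match powers of x.
Initial conditions: a_0 = 3, a_1 = -2.
Setting the coefficient of each power of x to zero and solving order by order (substituting the coefficients already found):
  x^0: 2 a_2 + a_0 = 0  ->  2 a_2 = -a_0 = -3  ->  a_2 = -3/2
  x^1: 6 a_3 - 3 a_1 = 0  ->  6 a_3 = 3 a_1 = -6  ->  a_3 = -1
  x^2: 12 a_4 - 7 a_2 = 0  ->  12 a_4 = 7 a_2 = -21/2  ->  a_4 = -7/8
Truncated series: y(x) = 3 - 2 x - (3/2) x^2 - x^3 - (7/8) x^4 + O(x^5).

a_0 = 3; a_1 = -2; a_2 = -3/2; a_3 = -1; a_4 = -7/8


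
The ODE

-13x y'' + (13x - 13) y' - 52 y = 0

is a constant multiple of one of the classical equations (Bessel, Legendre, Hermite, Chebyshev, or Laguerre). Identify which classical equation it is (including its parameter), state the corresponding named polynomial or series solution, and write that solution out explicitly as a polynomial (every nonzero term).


All three coefficients share the factor -13; dividing through by -13 gives  x y'' + (1 - x) y' + 4 y = 0.
This matches the Laguerre equation x y'' + (1 - x) y' + n y = 0 with n = 4; the polynomial solution is L_4(x).
With y = sum_k a_k x^k, matching x^k gives (k+1)k a_{k+1} + (k+1) a_{k+1} - k a_k + n a_k = 0, i.e. (k+1)^2 a_{k+1} = (k - n) a_k = (k - 4) a_k. The right side vanishes at k = 4, so the series terminates at degree 4.
Standard normalization L_n(0) = 1 gives a_0 = 1. Work upward with a_{k+1} = (k - 4) a_k / (k+1)^2:
  a_1 = (0 - 4)(1) / 1^2 = -4/1 = -4
  a_2 = (1 - 4)(-4) / 2^2 = 12/4 = 3
  a_3 = (2 - 4)(3) / 3^2 = -6/9 = -2/3
  a_4 = (3 - 4)(-2/3) / 4^2 = (2/3)/16 = 1/24
Hence L_4(x) = x^4/24 - 2 x^3/3 + 3 x^2 - 4 x + 1.

L_4(x); series = x^4/24 - 2 x^3/3 + 3 x^2 - 4 x + 1


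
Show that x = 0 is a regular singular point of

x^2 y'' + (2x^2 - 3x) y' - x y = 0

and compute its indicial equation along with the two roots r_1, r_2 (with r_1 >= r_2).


Divide by x^2 to reach normal form y'' + P_1(x) y' + P_2(x) y = 0 with P_1(x) = 2 - 3/x and P_2(x) = -1/x.
x = 0 is a singular point because the y'-coefficient 2 - 3/x has a pole at x = 0 and the y-coefficient -1/x has a pole at x = 0.
It is a regular singular point because x P_1(x) = p(x) = 2x - 3 and x^2 P_2(x) = q(x) = -x are polynomials, hence analytic at x = 0.
p(0) = -3,  q(0) = 0.
Indicial equation: r(r-1) + p(0) r + q(0) = 0, i.e. r^2 + (p(0) - 1) r + q(0) = 0, i.e. r^2 - 4 r = 0.
Discriminant: (-4)^2 - 4(0) = 16, so r = (4 ± 4)/2.
Solving: r_1 = 4, r_2 = 0.

indicial: r^2 - 4 r = 0; roots r_1 = 4, r_2 = 0


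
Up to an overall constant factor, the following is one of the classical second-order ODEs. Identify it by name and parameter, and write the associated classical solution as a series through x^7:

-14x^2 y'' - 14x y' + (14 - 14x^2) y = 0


All three coefficients share the factor -14; dividing through by -14 gives  x^2 y'' + x y' + (x^2 - 1) y = 0.
This matches the Bessel equation x^2 y'' + x y' + (x^2 - nu^2) y = 0 with nu^2 = 1, so nu = 1; the solution bounded at x = 0 is J_1(x).
Frobenius at x = 0: indicial roots ±nu; for r = nu the recurrence k(k + 2nu) c_k = -c_{k-2} gives the standard series J_nu(x) = sum_{k>=0} (-1)^k / (k! (k+nu)!) (x/2)^(2k+nu). Evaluate the first 4 terms:
  k = 0: (-1)^0 / (0! * 1! * 2^1) x^1 = 1/(1*1*2) x^1 = (1/2) x^1
  k = 1: (-1)^1 / (1! * 2! * 2^3) x^3 = -1/(1*2*8) x^3 = (-1/16) x^3
  k = 2: (-1)^2 / (2! * 3! * 2^5) x^5 = 1/(2*6*32) x^5 = (1/384) x^5
  k = 3: (-1)^3 / (3! * 4! * 2^7) x^7 = -1/(6*24*128) x^7 = (-1/18432) x^7
Hence J_1(x) = -x^7/18432 + x^5/384 - x^3/16 + x/2 + ....

J_1(x); series = -x^7/18432 + x^5/384 - x^3/16 + x/2


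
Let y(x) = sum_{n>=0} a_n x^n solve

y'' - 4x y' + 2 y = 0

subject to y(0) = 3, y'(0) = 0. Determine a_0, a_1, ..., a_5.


Ansatz: y(x) = sum_{n>=0} a_n x^n, so y'(x) = sum_{n>=1} n a_n x^(n-1) and y''(x) = sum_{n>=2} n(n-1) a_n x^(n-2).
Substitute into P(x) y'' + Q(x) y' + R(x) y = 0 with P(x) = 1, Q(x) = -4x, R(x) = 2, and match powers of x.
Initial conditions: a_0 = 3, a_1 = 0.
Setting the coefficient of each power of x to zero and solving order by order (substituting the coefficients already found):
  x^0: 2 a_2 + 2 a_0 = 0  ->  2 a_2 = -2 a_0 = -6  ->  a_2 = -3
  x^1: 6 a_3 - 2 a_1 = 0  ->  6 a_3 = 2 a_1 = 0  ->  a_3 = 0
  x^2: 12 a_4 - 6 a_2 = 0  ->  12 a_4 = 6 a_2 = -18  ->  a_4 = -3/2
  x^3: 20 a_5 - 10 a_3 = 0  ->  20 a_5 = 10 a_3 = 0  ->  a_5 = 0
Truncated series: y(x) = 3 - 3 x^2 - (3/2) x^4 + O(x^6).

a_0 = 3; a_1 = 0; a_2 = -3; a_3 = 0; a_4 = -3/2; a_5 = 0


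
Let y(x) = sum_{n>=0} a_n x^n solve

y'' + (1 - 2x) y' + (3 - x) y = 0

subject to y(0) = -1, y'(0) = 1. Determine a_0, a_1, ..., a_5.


Ansatz: y(x) = sum_{n>=0} a_n x^n, so y'(x) = sum_{n>=1} n a_n x^(n-1) and y''(x) = sum_{n>=2} n(n-1) a_n x^(n-2).
Substitute into P(x) y'' + Q(x) y' + R(x) y = 0 with P(x) = 1, Q(x) = 1 - 2x, R(x) = 3 - x, and match powers of x.
Initial conditions: a_0 = -1, a_1 = 1.
Setting the coefficient of each power of x to zero and solving order by order (substituting the coefficients already found):
  x^0: 2 a_2 + a_1 + 3 a_0 = 0  ->  2 a_2 = -a_1 - 3 a_0 = 2  ->  a_2 = 1
  x^1: 6 a_3 + 2 a_2 + a_1 - a_0 = 0  ->  6 a_3 = -2 a_2 - a_1 + a_0 = -4  ->  a_3 = -2/3
  x^2: 12 a_4 + 3 a_3 - a_2 - a_1 = 0  ->  12 a_4 = -3 a_3 + a_2 + a_1 = 4  ->  a_4 = 1/3
  x^3: 20 a_5 + 4 a_4 - 3 a_3 - a_2 = 0  ->  20 a_5 = -4 a_4 + 3 a_3 + a_2 = -7/3  ->  a_5 = -7/60
Truncated series: y(x) = -1 + x + x^2 - (2/3) x^3 + (1/3) x^4 - (7/60) x^5 + O(x^6).

a_0 = -1; a_1 = 1; a_2 = 1; a_3 = -2/3; a_4 = 1/3; a_5 = -7/60


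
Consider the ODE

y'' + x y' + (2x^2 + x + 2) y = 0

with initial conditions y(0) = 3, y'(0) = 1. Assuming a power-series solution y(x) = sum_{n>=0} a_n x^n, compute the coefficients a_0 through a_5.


Ansatz: y(x) = sum_{n>=0} a_n x^n, so y'(x) = sum_{n>=1} n a_n x^(n-1) and y''(x) = sum_{n>=2} n(n-1) a_n x^(n-2).
Substitute into P(x) y'' + Q(x) y' + R(x) y = 0 with P(x) = 1, Q(x) = x, R(x) = 2x^2 + x + 2, and match powers of x.
Initial conditions: a_0 = 3, a_1 = 1.
Setting the coefficient of each power of x to zero and solving order by order (substituting the coefficients already found):
  x^0: 2 a_2 + 2 a_0 = 0  ->  2 a_2 = -2 a_0 = -6  ->  a_2 = -3
  x^1: 6 a_3 + 3 a_1 + a_0 = 0  ->  6 a_3 = -3 a_1 - a_0 = -6  ->  a_3 = -1
  x^2: 12 a_4 + 4 a_2 + a_1 + 2 a_0 = 0  ->  12 a_4 = -4 a_2 - a_1 - 2 a_0 = 5  ->  a_4 = 5/12
  x^3: 20 a_5 + 5 a_3 + a_2 + 2 a_1 = 0  ->  20 a_5 = -5 a_3 - a_2 - 2 a_1 = 6  ->  a_5 = 3/10
Truncated series: y(x) = 3 + x - 3 x^2 - x^3 + (5/12) x^4 + (3/10) x^5 + O(x^6).

a_0 = 3; a_1 = 1; a_2 = -3; a_3 = -1; a_4 = 5/12; a_5 = 3/10


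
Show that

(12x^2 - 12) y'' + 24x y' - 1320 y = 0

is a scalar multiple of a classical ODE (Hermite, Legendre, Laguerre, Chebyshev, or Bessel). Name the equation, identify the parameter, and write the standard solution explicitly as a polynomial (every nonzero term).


All three coefficients share the factor -12; dividing through by -12 gives  (1 - x^2) y'' - 2x y' + 110 y = 0.
This matches the Legendre equation (1 - x^2) y'' - 2x y' + n(n+1) y = 0 (note the -2x y' term) with n(n+1) = 110, so n = 10; the polynomial solution is P_10(x).
With y = sum_k a_k x^k, matching x^k gives (k+2)(k+1) a_{k+2} = [k(k+1) - n(n+1)] a_k = (k - 10)(k + 11) a_k. The right side vanishes at k = 10, so the series with the parity of 10 terminates at degree 10.
Standard normalization (P_n(1) = 1): leading coefficient (2n)!/(2^n (n!)^2) = 2432902008176640000/(1024*13168189440000) = 46189/256, so a_10 = 46189/256. Work downward with a_k = (k+1)(k+2) a_{k+2} / ((k - 10)(k + 11)):
  a_8 = (9)(10)(46189/256) / ((8 - 10)(8 + 11)) = (2078505/128)/(-38) = -109395/256
  a_6 = (7)(8)(-109395/256) / ((6 - 10)(6 + 11)) = (-765765/32)/(-68) = 45045/128
  a_4 = (5)(6)(45045/128) / ((4 - 10)(4 + 11)) = (675675/64)/(-90) = -15015/128
  a_2 = (3)(4)(-15015/128) / ((2 - 10)(2 + 11)) = (-45045/32)/(-104) = 3465/256
  a_0 = (1)(2)(3465/256) / ((0 - 10)(0 + 11)) = (3465/128)/(-110) = -63/256
Hence P_10(x) = 46189 x^10/256 - 109395 x^8/256 + 45045 x^6/128 - 15015 x^4/128 + 3465 x^2/256 - 63/256.

P_10(x); series = 46189 x^10/256 - 109395 x^8/256 + 45045 x^6/128 - 15015 x^4/128 + 3465 x^2/256 - 63/256


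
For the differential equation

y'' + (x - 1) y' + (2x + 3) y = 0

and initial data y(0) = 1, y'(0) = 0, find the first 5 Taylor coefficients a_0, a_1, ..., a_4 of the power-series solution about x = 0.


Ansatz: y(x) = sum_{n>=0} a_n x^n, so y'(x) = sum_{n>=1} n a_n x^(n-1) and y''(x) = sum_{n>=2} n(n-1) a_n x^(n-2).
Substitute into P(x) y'' + Q(x) y' + R(x) y = 0 with P(x) = 1, Q(x) = x - 1, R(x) = 2x + 3, and match powers of x.
Initial conditions: a_0 = 1, a_1 = 0.
Setting the coefficient of each power of x to zero and solving order by order (substituting the coefficients already found):
  x^0: 2 a_2 - a_1 + 3 a_0 = 0  ->  2 a_2 = a_1 - 3 a_0 = -3  ->  a_2 = -3/2
  x^1: 6 a_3 - 2 a_2 + 4 a_1 + 2 a_0 = 0  ->  6 a_3 = 2 a_2 - 4 a_1 - 2 a_0 = -5  ->  a_3 = -5/6
  x^2: 12 a_4 - 3 a_3 + 5 a_2 + 2 a_1 = 0  ->  12 a_4 = 3 a_3 - 5 a_2 - 2 a_1 = 5  ->  a_4 = 5/12
Truncated series: y(x) = 1 - (3/2) x^2 - (5/6) x^3 + (5/12) x^4 + O(x^5).

a_0 = 1; a_1 = 0; a_2 = -3/2; a_3 = -5/6; a_4 = 5/12


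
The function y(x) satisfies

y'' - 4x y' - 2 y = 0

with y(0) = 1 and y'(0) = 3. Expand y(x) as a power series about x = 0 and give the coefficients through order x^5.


Ansatz: y(x) = sum_{n>=0} a_n x^n, so y'(x) = sum_{n>=1} n a_n x^(n-1) and y''(x) = sum_{n>=2} n(n-1) a_n x^(n-2).
Substitute into P(x) y'' + Q(x) y' + R(x) y = 0 with P(x) = 1, Q(x) = -4x, R(x) = -2, and match powers of x.
Initial conditions: a_0 = 1, a_1 = 3.
Setting the coefficient of each power of x to zero and solving order by order (substituting the coefficients already found):
  x^0: 2 a_2 - 2 a_0 = 0  ->  2 a_2 = 2 a_0 = 2  ->  a_2 = 1
  x^1: 6 a_3 - 6 a_1 = 0  ->  6 a_3 = 6 a_1 = 18  ->  a_3 = 3
  x^2: 12 a_4 - 10 a_2 = 0  ->  12 a_4 = 10 a_2 = 10  ->  a_4 = 5/6
  x^3: 20 a_5 - 14 a_3 = 0  ->  20 a_5 = 14 a_3 = 42  ->  a_5 = 21/10
Truncated series: y(x) = 1 + 3 x + x^2 + 3 x^3 + (5/6) x^4 + (21/10) x^5 + O(x^6).

a_0 = 1; a_1 = 3; a_2 = 1; a_3 = 3; a_4 = 5/6; a_5 = 21/10


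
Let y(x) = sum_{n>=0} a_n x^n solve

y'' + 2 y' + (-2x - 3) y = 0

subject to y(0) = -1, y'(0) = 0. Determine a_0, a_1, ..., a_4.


Ansatz: y(x) = sum_{n>=0} a_n x^n, so y'(x) = sum_{n>=1} n a_n x^(n-1) and y''(x) = sum_{n>=2} n(n-1) a_n x^(n-2).
Substitute into P(x) y'' + Q(x) y' + R(x) y = 0 with P(x) = 1, Q(x) = 2, R(x) = -2x - 3, and match powers of x.
Initial conditions: a_0 = -1, a_1 = 0.
Setting the coefficient of each power of x to zero and solving order by order (substituting the coefficients already found):
  x^0: 2 a_2 + 2 a_1 - 3 a_0 = 0  ->  2 a_2 = -2 a_1 + 3 a_0 = -3  ->  a_2 = -3/2
  x^1: 6 a_3 + 4 a_2 - 3 a_1 - 2 a_0 = 0  ->  6 a_3 = -4 a_2 + 3 a_1 + 2 a_0 = 4  ->  a_3 = 2/3
  x^2: 12 a_4 + 6 a_3 - 3 a_2 - 2 a_1 = 0  ->  12 a_4 = -6 a_3 + 3 a_2 + 2 a_1 = -17/2  ->  a_4 = -17/24
Truncated series: y(x) = -1 - (3/2) x^2 + (2/3) x^3 - (17/24) x^4 + O(x^5).

a_0 = -1; a_1 = 0; a_2 = -3/2; a_3 = 2/3; a_4 = -17/24


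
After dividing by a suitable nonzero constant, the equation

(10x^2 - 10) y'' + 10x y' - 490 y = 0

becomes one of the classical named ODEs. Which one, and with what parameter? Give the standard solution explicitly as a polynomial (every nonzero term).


All three coefficients share the factor -10; dividing through by -10 gives  (1 - x^2) y'' - x y' + 49 y = 0.
This matches the Chebyshev equation (1 - x^2) y'' - x y' + n^2 y = 0 (note the -x y' term, not -2x y') with n^2 = 49, so n = 7; the polynomial solution is T_7(x).
With y = sum_k a_k x^k, matching x^k gives (k+2)(k+1) a_{k+2} = (k^2 - n^2) a_k = (k - 7)(k + 7) a_k. The right side vanishes at k = 7, so the series with the parity of 7 terminates at degree 7.
Standard normalization: leading coefficient of T_n is 2^(n-1), so a_7 = 2^6 = 64. Work downward with a_k = (k+1)(k+2) a_{k+2} / ((k - 7)(k + 7)):
  a_5 = (6)(7)(64) / ((5 - 7)(5 + 7)) = 2688/(-24) = -112
  a_3 = (4)(5)(-112) / ((3 - 7)(3 + 7)) = -2240/(-40) = 56
  a_1 = (2)(3)(56) / ((1 - 7)(1 + 7)) = 336/(-48) = -7
Hence T_7(x) = 64 x^7 - 112 x^5 + 56 x^3 - 7 x.

T_7(x); series = 64 x^7 - 112 x^5 + 56 x^3 - 7 x


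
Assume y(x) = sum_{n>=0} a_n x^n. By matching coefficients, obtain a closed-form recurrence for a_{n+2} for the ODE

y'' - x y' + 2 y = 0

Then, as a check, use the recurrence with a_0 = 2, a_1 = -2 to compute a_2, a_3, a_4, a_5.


Substitute y = sum_n a_n x^n.
y''(x) has coefficient (n+2)(n+1) a_{n+2} at x^n;
-x y'(x) has coefficient -n a_n at x^n (shift);
2 y(x) has coefficient 2 a_n at x^n.
Matching x^n: (n+2)(n+1) a_{n+2} + (-n + 2) a_n = 0.
Thus a_{n+2} = (n - 2) / ((n+1)(n+2)) * a_n.

Check with a_0 = 2, a_1 = -2 (apply the recurrence for n = 0, 1, 2, 3): a_0 = 2, a_1 = -2, a_2 = -2, a_3 = 1/3, a_4 = 0, a_5 = 1/60.

a_(n+2) = (n - 2) / ((n+1)(n+2)) * a_n; check: a_0 = 2, a_1 = -2, a_2 = -2, a_3 = 1/3, a_4 = 0, a_5 = 1/60


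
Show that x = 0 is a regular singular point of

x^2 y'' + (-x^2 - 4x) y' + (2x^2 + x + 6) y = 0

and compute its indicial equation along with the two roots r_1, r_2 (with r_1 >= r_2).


Divide by x^2 to reach normal form y'' + P_1(x) y' + P_2(x) y = 0 with P_1(x) = -1 - 4/x and P_2(x) = 2 + 1/x + 6/x^2.
x = 0 is a singular point because the y'-coefficient -1 - 4/x has a pole at x = 0 and the y-coefficient 2 + 1/x + 6/x^2 has a pole at x = 0.
It is a regular singular point because x P_1(x) = p(x) = -x - 4 and x^2 P_2(x) = q(x) = 2x^2 + x + 6 are polynomials, hence analytic at x = 0.
p(0) = -4,  q(0) = 6.
Indicial equation: r(r-1) + p(0) r + q(0) = 0, i.e. r^2 + (p(0) - 1) r + q(0) = 0, i.e. r^2 - 5 r + 6 = 0.
Discriminant: (-5)^2 - 4(6) = 1, so r = (5 ± 1)/2.
Solving: r_1 = 3, r_2 = 2.

indicial: r^2 - 5 r + 6 = 0; roots r_1 = 3, r_2 = 2


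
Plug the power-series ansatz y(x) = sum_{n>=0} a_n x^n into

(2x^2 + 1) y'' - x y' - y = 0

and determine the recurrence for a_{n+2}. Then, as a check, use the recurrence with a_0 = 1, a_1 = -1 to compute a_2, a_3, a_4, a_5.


Substitute y = sum_n a_n x^n.
(1 + 2 x^2) y'' contributes (n+2)(n+1) a_{n+2} + 2 n(n-1) a_n at x^n.
-x y'(x) contributes -n a_n at x^n.
-y(x) contributes -1 a_n at x^n.
Matching x^n: (n+2)(n+1) a_{n+2} + (2 n(n-1) - n - 1) a_n = 0.
Thus a_{n+2} = (-2 n(n-1) + n + 1) / ((n+1)(n+2)) * a_n.

Check with a_0 = 1, a_1 = -1 (apply the recurrence for n = 0, 1, 2, 3): a_0 = 1, a_1 = -1, a_2 = 1/2, a_3 = -1/3, a_4 = -1/24, a_5 = 2/15.

a_(n+2) = (-2 n(n-1) + n + 1) / ((n+1)(n+2)) * a_n; check: a_0 = 1, a_1 = -1, a_2 = 1/2, a_3 = -1/3, a_4 = -1/24, a_5 = 2/15


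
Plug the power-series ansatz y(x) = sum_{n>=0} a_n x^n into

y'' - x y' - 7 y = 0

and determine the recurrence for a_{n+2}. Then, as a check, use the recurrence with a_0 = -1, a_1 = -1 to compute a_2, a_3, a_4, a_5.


Substitute y = sum_n a_n x^n.
y''(x) has coefficient (n+2)(n+1) a_{n+2} at x^n;
-x y'(x) has coefficient -n a_n at x^n (shift);
-7 y(x) has coefficient -7 a_n at x^n.
Matching x^n: (n+2)(n+1) a_{n+2} + (-n - 7) a_n = 0.
Thus a_{n+2} = (n + 7) / ((n+1)(n+2)) * a_n.

Check with a_0 = -1, a_1 = -1 (apply the recurrence for n = 0, 1, 2, 3): a_0 = -1, a_1 = -1, a_2 = -7/2, a_3 = -4/3, a_4 = -21/8, a_5 = -2/3.

a_(n+2) = (n + 7) / ((n+1)(n+2)) * a_n; check: a_0 = -1, a_1 = -1, a_2 = -7/2, a_3 = -4/3, a_4 = -21/8, a_5 = -2/3


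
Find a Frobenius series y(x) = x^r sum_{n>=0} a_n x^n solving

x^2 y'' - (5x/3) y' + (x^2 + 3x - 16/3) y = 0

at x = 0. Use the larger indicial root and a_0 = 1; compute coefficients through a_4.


Write in Frobenius form y'' + (p(x)/x) y' + (q(x)/x^2) y = 0:
  p(x) = -5/3,  q(x) = x^2 + 3x - 16/3.
Indicial equation: r(r-1) + (-5/3) r + (-16/3) = 0 -> roots r_1 = 4, r_2 = -4/3.
Take r = r_1 = 4. Let y(x) = x^r sum_{n>=0} a_n x^n with a_0 = 1.
Substitute y = x^r sum a_n x^n and match x^{r+n}. The recurrence is
  D(n) a_n + 3 a_{n-1} + 1 a_{n-2} = 0,  where D(n) = (r+n)(r+n-1) + (-5/3)(r+n) + (-16/3).
  a_n = [-3 a_{n-1} - 1 a_{n-2}] / D(n).
Since the indicial polynomial factors as (r - r_1)(r - r_2), D(n) = (r_1 + n - r_1)(r_1 + n - r_2) = n(n + 16/3).
Evaluating step by step (a_0 = 1):
  n = 1: D(1) = 1(1 + 16/3) = 19/3; numerator = -3(1) = -3; a_1 = (-3)/(19/3) = -9/19
  n = 2: D(2) = 2(2 + 16/3) = 44/3; numerator = -3(-9/19) - 1(1) = 8/19; a_2 = (8/19)/(44/3) = 6/209
  n = 3: D(3) = 3(3 + 16/3) = 25; numerator = -3(6/209) - 1(-9/19) = 81/209; a_3 = (81/209)/(25) = 81/5225
  n = 4: D(4) = 4(4 + 16/3) = 112/3; numerator = -3(81/5225) - 1(6/209) = -393/5225; a_4 = (-393/5225)/(112/3) = -1179/585200

r = 4; a_0 = 1; a_1 = -9/19; a_2 = 6/209; a_3 = 81/5225; a_4 = -1179/585200


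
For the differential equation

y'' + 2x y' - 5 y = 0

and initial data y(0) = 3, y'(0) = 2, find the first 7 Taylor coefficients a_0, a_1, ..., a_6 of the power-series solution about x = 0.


Ansatz: y(x) = sum_{n>=0} a_n x^n, so y'(x) = sum_{n>=1} n a_n x^(n-1) and y''(x) = sum_{n>=2} n(n-1) a_n x^(n-2).
Substitute into P(x) y'' + Q(x) y' + R(x) y = 0 with P(x) = 1, Q(x) = 2x, R(x) = -5, and match powers of x.
Initial conditions: a_0 = 3, a_1 = 2.
Setting the coefficient of each power of x to zero and solving order by order (substituting the coefficients already found):
  x^0: 2 a_2 - 5 a_0 = 0  ->  2 a_2 = 5 a_0 = 15  ->  a_2 = 15/2
  x^1: 6 a_3 - 3 a_1 = 0  ->  6 a_3 = 3 a_1 = 6  ->  a_3 = 1
  x^2: 12 a_4 - a_2 = 0  ->  12 a_4 = a_2 = 15/2  ->  a_4 = 5/8
  x^3: 20 a_5 + a_3 = 0  ->  20 a_5 = -a_3 = -1  ->  a_5 = -1/20
  x^4: 30 a_6 + 3 a_4 = 0  ->  30 a_6 = -3 a_4 = -15/8  ->  a_6 = -1/16
Truncated series: y(x) = 3 + 2 x + (15/2) x^2 + x^3 + (5/8) x^4 - (1/20) x^5 - (1/16) x^6 + O(x^7).

a_0 = 3; a_1 = 2; a_2 = 15/2; a_3 = 1; a_4 = 5/8; a_5 = -1/20; a_6 = -1/16


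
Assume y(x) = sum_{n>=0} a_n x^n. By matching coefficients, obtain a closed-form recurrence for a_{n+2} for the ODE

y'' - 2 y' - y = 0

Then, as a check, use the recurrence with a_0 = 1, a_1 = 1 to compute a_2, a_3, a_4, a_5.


Substitute y = sum_n a_n x^n.
y''(x) has coefficient (n+2)(n+1) a_{n+2} at x^n;
-2 y'(x) has coefficient -2 (n+1) a_{n+1} at x^n;
-y(x) has coefficient -1 a_n at x^n.
Matching x^n: (n+2)(n+1) a_{n+2} - 2 (n+1) a_{n+1} - 1 a_n = 0.
Thus a_{n+2} = [2 (n+1) a_{n+1} + 1 a_n] / ((n+1)(n+2)).

Check with a_0 = 1, a_1 = 1 (apply the recurrence for n = 0, 1, 2, 3): a_0 = 1, a_1 = 1, a_2 = 3/2, a_3 = 7/6, a_4 = 17/24, a_5 = 41/120.

a_(n+2) = [2 (n+1) a_(n+1) + 1 a_n] / ((n+1)(n+2)); check: a_0 = 1, a_1 = 1, a_2 = 3/2, a_3 = 7/6, a_4 = 17/24, a_5 = 41/120


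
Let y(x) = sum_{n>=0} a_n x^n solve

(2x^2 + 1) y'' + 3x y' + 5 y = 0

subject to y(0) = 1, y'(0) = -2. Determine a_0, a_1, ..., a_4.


Ansatz: y(x) = sum_{n>=0} a_n x^n, so y'(x) = sum_{n>=1} n a_n x^(n-1) and y''(x) = sum_{n>=2} n(n-1) a_n x^(n-2).
Substitute into P(x) y'' + Q(x) y' + R(x) y = 0 with P(x) = 2x^2 + 1, Q(x) = 3x, R(x) = 5, and match powers of x.
Initial conditions: a_0 = 1, a_1 = -2.
Setting the coefficient of each power of x to zero and solving order by order (substituting the coefficients already found):
  x^0: 2 a_2 + 5 a_0 = 0  ->  2 a_2 = -5 a_0 = -5  ->  a_2 = -5/2
  x^1: 6 a_3 + 8 a_1 = 0  ->  6 a_3 = -8 a_1 = 16  ->  a_3 = 8/3
  x^2: 12 a_4 + 15 a_2 = 0  ->  12 a_4 = -15 a_2 = 75/2  ->  a_4 = 25/8
Truncated series: y(x) = 1 - 2 x - (5/2) x^2 + (8/3) x^3 + (25/8) x^4 + O(x^5).

a_0 = 1; a_1 = -2; a_2 = -5/2; a_3 = 8/3; a_4 = 25/8


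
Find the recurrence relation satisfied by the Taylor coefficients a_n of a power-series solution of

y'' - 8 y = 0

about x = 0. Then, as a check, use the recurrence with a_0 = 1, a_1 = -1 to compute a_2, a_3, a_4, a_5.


Substitute y = sum_n a_n x^n into y'' + (const) y = 0.
y''(x) = sum_{n>=0} (n+2)(n+1) a_{n+2} x^n.
The ODE becomes sum_n [(n+2)(n+1) a_{n+2} - 8 a_n] x^n = 0.
Setting each coefficient to zero gives the recurrence:
  (n+2)(n+1) a_{n+2} - 8 a_n = 0,
  a_{n+2} = 8 / ((n+1)(n+2)) a_n.

Check with a_0 = 1, a_1 = -1 (apply the recurrence for n = 0, 1, 2, 3): a_0 = 1, a_1 = -1, a_2 = 4, a_3 = -4/3, a_4 = 8/3, a_5 = -8/15.

a_{n+2} = 8/((n+1)(n+2)) * a_n; check: a_0 = 1, a_1 = -1, a_2 = 4, a_3 = -4/3, a_4 = 8/3, a_5 = -8/15


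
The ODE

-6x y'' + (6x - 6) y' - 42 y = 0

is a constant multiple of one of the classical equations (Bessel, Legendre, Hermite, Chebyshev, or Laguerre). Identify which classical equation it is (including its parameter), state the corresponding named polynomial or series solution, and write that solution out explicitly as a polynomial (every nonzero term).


All three coefficients share the factor -6; dividing through by -6 gives  x y'' + (1 - x) y' + 7 y = 0.
This matches the Laguerre equation x y'' + (1 - x) y' + n y = 0 with n = 7; the polynomial solution is L_7(x).
With y = sum_k a_k x^k, matching x^k gives (k+1)k a_{k+1} + (k+1) a_{k+1} - k a_k + n a_k = 0, i.e. (k+1)^2 a_{k+1} = (k - n) a_k = (k - 7) a_k. The right side vanishes at k = 7, so the series terminates at degree 7.
Standard normalization L_n(0) = 1 gives a_0 = 1. Work upward with a_{k+1} = (k - 7) a_k / (k+1)^2:
  a_1 = (0 - 7)(1) / 1^2 = -7/1 = -7
  a_2 = (1 - 7)(-7) / 2^2 = 42/4 = 21/2
  a_3 = (2 - 7)(21/2) / 3^2 = (-105/2)/9 = -35/6
  a_4 = (3 - 7)(-35/6) / 4^2 = (70/3)/16 = 35/24
  a_5 = (4 - 7)(35/24) / 5^2 = (-35/8)/25 = -7/40
  a_6 = (5 - 7)(-7/40) / 6^2 = (7/20)/36 = 7/720
  a_7 = (6 - 7)(7/720) / 7^2 = (-7/720)/49 = -1/5040
Hence L_7(x) = -x^7/5040 + 7 x^6/720 - 7 x^5/40 + 35 x^4/24 - 35 x^3/6 + 21 x^2/2 - 7 x + 1.

L_7(x); series = -x^7/5040 + 7 x^6/720 - 7 x^5/40 + 35 x^4/24 - 35 x^3/6 + 21 x^2/2 - 7 x + 1


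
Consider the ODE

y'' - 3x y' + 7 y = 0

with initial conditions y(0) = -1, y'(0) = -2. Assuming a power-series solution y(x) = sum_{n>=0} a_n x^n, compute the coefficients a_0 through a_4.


Ansatz: y(x) = sum_{n>=0} a_n x^n, so y'(x) = sum_{n>=1} n a_n x^(n-1) and y''(x) = sum_{n>=2} n(n-1) a_n x^(n-2).
Substitute into P(x) y'' + Q(x) y' + R(x) y = 0 with P(x) = 1, Q(x) = -3x, R(x) = 7, and match powers of x.
Initial conditions: a_0 = -1, a_1 = -2.
Setting the coefficient of each power of x to zero and solving order by order (substituting the coefficients already found):
  x^0: 2 a_2 + 7 a_0 = 0  ->  2 a_2 = -7 a_0 = 7  ->  a_2 = 7/2
  x^1: 6 a_3 + 4 a_1 = 0  ->  6 a_3 = -4 a_1 = 8  ->  a_3 = 4/3
  x^2: 12 a_4 + a_2 = 0  ->  12 a_4 = -a_2 = -7/2  ->  a_4 = -7/24
Truncated series: y(x) = -1 - 2 x + (7/2) x^2 + (4/3) x^3 - (7/24) x^4 + O(x^5).

a_0 = -1; a_1 = -2; a_2 = 7/2; a_3 = 4/3; a_4 = -7/24


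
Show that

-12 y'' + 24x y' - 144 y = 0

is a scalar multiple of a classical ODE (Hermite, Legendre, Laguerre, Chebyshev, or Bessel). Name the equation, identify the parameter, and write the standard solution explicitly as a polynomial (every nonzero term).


All three coefficients share the factor -12; dividing through by -12 gives  y'' - 2x y' + 12 y = 0.
This matches the Hermite equation y'' - 2x y' + 2n y = 0 with 2n = 12, so n = 6; the polynomial solution is H_6(x).
With y = sum_k a_k x^k, matching x^k gives (k+2)(k+1) a_{k+2} = 2(k - n) a_k = 2(k - 6) a_k. The right side vanishes at k = 6, so the series with the parity of 6 terminates at degree 6.
Standard normalization: leading coefficient of H_n is 2^n, so a_6 = 2^6 = 64. Work downward with a_k = (k+1)(k+2) a_{k+2} / (2(k - n)):
  a_4 = (5)(6)(64) / (2(4 - 6)) = 1920/(-4) = -480
  a_2 = (3)(4)(-480) / (2(2 - 6)) = -5760/(-8) = 720
  a_0 = (1)(2)(720) / (2(0 - 6)) = 1440/(-12) = -120
Hence H_6(x) = 64 x^6 - 480 x^4 + 720 x^2 - 120.

H_6(x); series = 64 x^6 - 480 x^4 + 720 x^2 - 120


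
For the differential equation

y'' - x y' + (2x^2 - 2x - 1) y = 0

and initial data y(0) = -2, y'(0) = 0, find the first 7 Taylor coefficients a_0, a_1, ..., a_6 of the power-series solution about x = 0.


Ansatz: y(x) = sum_{n>=0} a_n x^n, so y'(x) = sum_{n>=1} n a_n x^(n-1) and y''(x) = sum_{n>=2} n(n-1) a_n x^(n-2).
Substitute into P(x) y'' + Q(x) y' + R(x) y = 0 with P(x) = 1, Q(x) = -x, R(x) = 2x^2 - 2x - 1, and match powers of x.
Initial conditions: a_0 = -2, a_1 = 0.
Setting the coefficient of each power of x to zero and solving order by order (substituting the coefficients already found):
  x^0: 2 a_2 - a_0 = 0  ->  2 a_2 = a_0 = -2  ->  a_2 = -1
  x^1: 6 a_3 - 2 a_1 - 2 a_0 = 0  ->  6 a_3 = 2 a_1 + 2 a_0 = -4  ->  a_3 = -2/3
  x^2: 12 a_4 - 3 a_2 - 2 a_1 + 2 a_0 = 0  ->  12 a_4 = 3 a_2 + 2 a_1 - 2 a_0 = 1  ->  a_4 = 1/12
  x^3: 20 a_5 - 4 a_3 - 2 a_2 + 2 a_1 = 0  ->  20 a_5 = 4 a_3 + 2 a_2 - 2 a_1 = -14/3  ->  a_5 = -7/30
  x^4: 30 a_6 - 5 a_4 - 2 a_3 + 2 a_2 = 0  ->  30 a_6 = 5 a_4 + 2 a_3 - 2 a_2 = 13/12  ->  a_6 = 13/360
Truncated series: y(x) = -2 - x^2 - (2/3) x^3 + (1/12) x^4 - (7/30) x^5 + (13/360) x^6 + O(x^7).

a_0 = -2; a_1 = 0; a_2 = -1; a_3 = -2/3; a_4 = 1/12; a_5 = -7/30; a_6 = 13/360


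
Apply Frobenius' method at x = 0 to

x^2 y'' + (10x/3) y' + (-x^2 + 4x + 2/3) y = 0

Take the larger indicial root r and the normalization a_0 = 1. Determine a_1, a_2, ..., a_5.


Write in Frobenius form y'' + (p(x)/x) y' + (q(x)/x^2) y = 0:
  p(x) = 10/3,  q(x) = -x^2 + 4x + 2/3.
Indicial equation: r(r-1) + (10/3) r + (2/3) = 0 -> roots r_1 = -1/3, r_2 = -2.
Take r = r_1 = -1/3. Let y(x) = x^r sum_{n>=0} a_n x^n with a_0 = 1.
Substitute y = x^r sum a_n x^n and match x^{r+n}. The recurrence is
  D(n) a_n + 4 a_{n-1} - 1 a_{n-2} = 0,  where D(n) = (r+n)(r+n-1) + (10/3)(r+n) + (2/3).
  a_n = [-4 a_{n-1} + 1 a_{n-2}] / D(n).
Since the indicial polynomial factors as (r - r_1)(r - r_2), D(n) = (r_1 + n - r_1)(r_1 + n - r_2) = n(n + 5/3).
Evaluating step by step (a_0 = 1):
  n = 1: D(1) = 1(1 + 5/3) = 8/3; numerator = -4(1) = -4; a_1 = (-4)/(8/3) = -3/2
  n = 2: D(2) = 2(2 + 5/3) = 22/3; numerator = -4(-3/2) + 1(1) = 7; a_2 = (7)/(22/3) = 21/22
  n = 3: D(3) = 3(3 + 5/3) = 14; numerator = -4(21/22) + 1(-3/2) = -117/22; a_3 = (-117/22)/(14) = -117/308
  n = 4: D(4) = 4(4 + 5/3) = 68/3; numerator = -4(-117/308) + 1(21/22) = 381/154; a_4 = (381/154)/(68/3) = 1143/10472
  n = 5: D(5) = 5(5 + 5/3) = 100/3; numerator = -4(1143/10472) + 1(-117/308) = -4275/5236; a_5 = (-4275/5236)/(100/3) = -513/20944

r = -1/3; a_0 = 1; a_1 = -3/2; a_2 = 21/22; a_3 = -117/308; a_4 = 1143/10472; a_5 = -513/20944


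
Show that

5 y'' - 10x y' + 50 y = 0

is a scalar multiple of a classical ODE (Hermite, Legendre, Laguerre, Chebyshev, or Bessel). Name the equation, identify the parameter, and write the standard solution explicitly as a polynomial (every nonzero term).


All three coefficients share the factor 5; dividing through by 5 gives  y'' - 2x y' + 10 y = 0.
This matches the Hermite equation y'' - 2x y' + 2n y = 0 with 2n = 10, so n = 5; the polynomial solution is H_5(x).
With y = sum_k a_k x^k, matching x^k gives (k+2)(k+1) a_{k+2} = 2(k - n) a_k = 2(k - 5) a_k. The right side vanishes at k = 5, so the series with the parity of 5 terminates at degree 5.
Standard normalization: leading coefficient of H_n is 2^n, so a_5 = 2^5 = 32. Work downward with a_k = (k+1)(k+2) a_{k+2} / (2(k - n)):
  a_3 = (4)(5)(32) / (2(3 - 5)) = 640/(-4) = -160
  a_1 = (2)(3)(-160) / (2(1 - 5)) = -960/(-8) = 120
Hence H_5(x) = 32 x^5 - 160 x^3 + 120 x.

H_5(x); series = 32 x^5 - 160 x^3 + 120 x


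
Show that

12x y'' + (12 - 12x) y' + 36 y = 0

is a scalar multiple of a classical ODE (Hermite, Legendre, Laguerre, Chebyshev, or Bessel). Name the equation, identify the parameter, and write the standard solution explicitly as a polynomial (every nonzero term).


All three coefficients share the factor 12; dividing through by 12 gives  x y'' + (1 - x) y' + 3 y = 0.
This matches the Laguerre equation x y'' + (1 - x) y' + n y = 0 with n = 3; the polynomial solution is L_3(x).
With y = sum_k a_k x^k, matching x^k gives (k+1)k a_{k+1} + (k+1) a_{k+1} - k a_k + n a_k = 0, i.e. (k+1)^2 a_{k+1} = (k - n) a_k = (k - 3) a_k. The right side vanishes at k = 3, so the series terminates at degree 3.
Standard normalization L_n(0) = 1 gives a_0 = 1. Work upward with a_{k+1} = (k - 3) a_k / (k+1)^2:
  a_1 = (0 - 3)(1) / 1^2 = -3/1 = -3
  a_2 = (1 - 3)(-3) / 2^2 = 6/4 = 3/2
  a_3 = (2 - 3)(3/2) / 3^2 = (-3/2)/9 = -1/6
Hence L_3(x) = -x^3/6 + 3 x^2/2 - 3 x + 1.

L_3(x); series = -x^3/6 + 3 x^2/2 - 3 x + 1
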